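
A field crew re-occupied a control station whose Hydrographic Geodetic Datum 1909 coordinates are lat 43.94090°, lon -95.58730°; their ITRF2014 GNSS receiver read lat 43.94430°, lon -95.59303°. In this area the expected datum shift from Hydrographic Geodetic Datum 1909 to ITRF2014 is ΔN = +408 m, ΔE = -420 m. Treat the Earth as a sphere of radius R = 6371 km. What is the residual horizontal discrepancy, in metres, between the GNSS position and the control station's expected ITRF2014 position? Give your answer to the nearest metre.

Observed coordinate differences: Δφ = +0.00340°, Δλ = -0.00573°.
Converting to metres (1° lat = 111195 m, cos φ = 0.720056): observed ΔN = 378.1 m, observed ΔE = -458.8 m.
Subtracting the expected shift leaves a residual of 378.1 − (408) = -29.9 m north and -458.8 − (-420) = -38.8 m east.
Residual distance = √((-29.9)² + (-38.8)²) = 49.0 m.

49 m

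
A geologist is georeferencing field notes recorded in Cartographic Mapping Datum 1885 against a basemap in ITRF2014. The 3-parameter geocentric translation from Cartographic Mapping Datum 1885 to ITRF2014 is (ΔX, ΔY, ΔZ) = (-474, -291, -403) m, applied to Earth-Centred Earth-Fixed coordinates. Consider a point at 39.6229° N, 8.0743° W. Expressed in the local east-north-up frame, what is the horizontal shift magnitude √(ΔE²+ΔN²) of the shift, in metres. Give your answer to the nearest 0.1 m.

356.6 m

The local east axis at (φ, λ) is (−sin λ, cos λ, 0), so ΔE = −sin(-8.0743°)·(-474) + cos(-8.0743°)·(-291) = -354.69 m.
The local north axis is (−sin φ cos λ, −sin φ sin λ, cos φ), giving ΔN = 299.288 − 26.066 − 310.414 = -37.19 m.
Horizontal magnitude = √(ΔE² + ΔN²) = √((-354.69)² + (-37.19)²) = 356.64 m.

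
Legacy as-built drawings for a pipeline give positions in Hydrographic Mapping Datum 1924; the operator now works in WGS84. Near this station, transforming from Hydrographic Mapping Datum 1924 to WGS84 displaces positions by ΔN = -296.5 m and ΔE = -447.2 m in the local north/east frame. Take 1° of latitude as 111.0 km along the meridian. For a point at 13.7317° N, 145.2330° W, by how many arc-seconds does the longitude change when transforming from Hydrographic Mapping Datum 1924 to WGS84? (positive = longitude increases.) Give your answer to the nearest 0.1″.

Δλ = -14.9″

At latitude 13.7317°, cos φ = 0.971418.
1° of longitude at this latitude = 111.0 × cos φ = 107.83 km, so Δλ = -447.2 / 107827.4 = -0.0041474° = -14.931″.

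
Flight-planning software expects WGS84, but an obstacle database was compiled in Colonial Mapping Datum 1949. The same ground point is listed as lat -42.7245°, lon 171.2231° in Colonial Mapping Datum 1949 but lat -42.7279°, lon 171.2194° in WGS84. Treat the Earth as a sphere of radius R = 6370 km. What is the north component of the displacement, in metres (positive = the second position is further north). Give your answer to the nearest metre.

ΔN = -378 m

Δφ = -42.7279° − -42.7245° = -0.0034°; Δλ = 171.2194° − 171.2231° = -0.0037°.
1° along a meridian = πR/180 = 111177 m.
ΔN = Δφ × 111177 = -378.0 m; ΔE = Δλ × 111177 × cos(-42.7245°) = -0.0037 × 111177 × 0.734625 = -302.2 m.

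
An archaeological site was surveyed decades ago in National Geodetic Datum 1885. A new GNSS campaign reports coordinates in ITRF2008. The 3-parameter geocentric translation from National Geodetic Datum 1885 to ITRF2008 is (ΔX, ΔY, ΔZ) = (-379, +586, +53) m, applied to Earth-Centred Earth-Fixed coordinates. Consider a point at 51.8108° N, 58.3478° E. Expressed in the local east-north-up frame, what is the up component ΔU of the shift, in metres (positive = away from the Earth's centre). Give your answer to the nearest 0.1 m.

ΔU = 227.1 m

The local up (radial) axis is (cos φ cos λ, cos φ sin λ, sin φ), giving ΔU = -122.962 + 308.408 + 41.657 = 227.10 m.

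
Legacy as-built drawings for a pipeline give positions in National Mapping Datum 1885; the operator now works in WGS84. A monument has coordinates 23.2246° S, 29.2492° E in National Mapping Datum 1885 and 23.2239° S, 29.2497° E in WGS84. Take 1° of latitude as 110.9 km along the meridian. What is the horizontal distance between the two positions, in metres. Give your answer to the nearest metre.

Δφ = -23.2239° − -23.2246° = +0.0007°; Δλ = 29.2497° − 29.2492° = +0.0005°.
ΔN = Δφ × 110900 = 77.6 m; ΔE = Δλ × 110900 × cos(-23.2246°) = +0.0005 × 110900 × 0.918966 = 51.0 m.
Distance = √(ΔE² + ΔN²) = √(51.0² + 77.6²) = 92.9 m.

93 m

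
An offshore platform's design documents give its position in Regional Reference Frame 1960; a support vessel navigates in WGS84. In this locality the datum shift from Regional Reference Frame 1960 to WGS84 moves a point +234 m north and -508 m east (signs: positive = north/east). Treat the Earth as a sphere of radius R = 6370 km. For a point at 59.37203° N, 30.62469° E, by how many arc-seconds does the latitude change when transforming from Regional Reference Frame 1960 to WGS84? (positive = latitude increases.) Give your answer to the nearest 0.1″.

Δφ = 7.6″

On a sphere of radius R, 1 rad of latitude = R, so Δφ = ΔN / R = 234.0 / 6370000 = 3.6735e-05 rad = 7.577″.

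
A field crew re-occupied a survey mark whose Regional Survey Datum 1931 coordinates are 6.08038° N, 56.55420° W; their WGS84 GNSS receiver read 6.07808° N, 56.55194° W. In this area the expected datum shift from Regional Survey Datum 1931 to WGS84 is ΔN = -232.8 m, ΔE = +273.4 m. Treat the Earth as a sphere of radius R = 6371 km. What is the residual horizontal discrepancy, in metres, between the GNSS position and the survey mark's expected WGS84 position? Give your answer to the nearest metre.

Observed coordinate differences: Δφ = -0.00230°, Δλ = +0.00226°.
Converting to metres (1° lat = 111195 m, cos φ = 0.994374): observed ΔN = -255.7 m, observed ΔE = 249.9 m.
Subtracting the expected shift leaves a residual of -255.7 − (-232.8) = -22.9 m north and 249.9 − (273.4) = -23.5 m east.
Residual distance = √((-22.9)² + (-23.5)²) = 32.9 m.

33 m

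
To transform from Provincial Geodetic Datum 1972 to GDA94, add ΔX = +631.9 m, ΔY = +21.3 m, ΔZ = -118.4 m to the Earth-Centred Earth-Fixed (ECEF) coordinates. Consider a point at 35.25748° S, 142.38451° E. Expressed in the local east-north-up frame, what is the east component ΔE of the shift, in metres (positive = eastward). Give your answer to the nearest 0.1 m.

At φ = -35.25748°, λ = 142.38451°: sin φ = -0.577252, cos φ = 0.816566, sin λ = 0.610359, cos λ = -0.792125.
ΔE = −sin λ·ΔX + cos λ·ΔY = −(0.610359)·(631.9) + (-0.792125)·(21.3) = -402.56 m.

ΔE = -402.6 m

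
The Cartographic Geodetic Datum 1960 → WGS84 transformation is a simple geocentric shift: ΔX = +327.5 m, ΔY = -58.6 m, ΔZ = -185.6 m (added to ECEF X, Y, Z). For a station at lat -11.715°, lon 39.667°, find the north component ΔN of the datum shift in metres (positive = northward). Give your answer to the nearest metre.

At φ = -11.715°, λ = 39.667°: sin φ = -0.203044, cos φ = 0.979170, sin λ = 0.638325, cos λ = 0.769767.
ΔN = −sin φ cos λ·ΔX − sin φ sin λ·ΔY + cos φ·ΔZ = −(-0.203044)(0.769767)(327.5) − (-0.203044)(0.638325)(-58.6) + (0.979170)(-185.6) = -138.14 m.

ΔN = -138 m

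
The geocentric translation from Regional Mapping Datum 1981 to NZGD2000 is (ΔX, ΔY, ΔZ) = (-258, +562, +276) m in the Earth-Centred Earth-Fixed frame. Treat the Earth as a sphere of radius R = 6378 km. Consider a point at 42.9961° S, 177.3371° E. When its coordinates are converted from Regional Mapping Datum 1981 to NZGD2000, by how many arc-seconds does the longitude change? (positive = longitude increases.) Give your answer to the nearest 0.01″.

sin φ = -0.681949, cos φ = 0.731400, sin λ = 0.046460, cos λ = -0.998920.
East component: ΔE = −sin λ·ΔX + cos λ·ΔY = −(0.046460)(-258) + (-0.998920)(562) = -549.41 m.
1° of latitude spans πR/180 = 111317 m; at latitude φ, 1° of longitude spans that × cos φ = 81417.3 m, so Δλ = -549.41 / 81417.3 × 3600 = -24.293″.

Δλ = -24.29″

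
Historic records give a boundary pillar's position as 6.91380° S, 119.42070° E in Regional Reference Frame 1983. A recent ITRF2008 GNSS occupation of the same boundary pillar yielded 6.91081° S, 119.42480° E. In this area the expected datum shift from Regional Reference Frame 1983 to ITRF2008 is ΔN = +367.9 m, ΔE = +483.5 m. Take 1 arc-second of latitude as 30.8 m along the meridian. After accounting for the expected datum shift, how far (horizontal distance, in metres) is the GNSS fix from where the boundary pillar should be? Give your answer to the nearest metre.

Observed coordinate differences: Δφ = +0.00299°, Δλ = +0.00410°.
Converting to metres (1° lat = 110880 m, cos φ = 0.992728): observed ΔN = 331.5 m, observed ΔE = 451.3 m.
Subtracting the expected shift leaves a residual of 331.5 − (367.9) = -36.4 m north and 451.3 − (483.5) = -32.2 m east.
Residual distance = √((-36.4)² + (-32.2)²) = 48.6 m.

49 m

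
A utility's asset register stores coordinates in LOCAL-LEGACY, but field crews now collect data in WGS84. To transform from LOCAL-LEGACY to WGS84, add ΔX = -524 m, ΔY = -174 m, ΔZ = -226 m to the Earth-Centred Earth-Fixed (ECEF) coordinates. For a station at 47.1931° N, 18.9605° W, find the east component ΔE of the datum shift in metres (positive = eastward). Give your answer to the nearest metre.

ΔE = -335 m

At φ = 47.1931°, λ = -18.9605°: sin φ = 0.733648, cos φ = 0.679530, sin λ = -0.324916, cos λ = 0.945743.
ΔE = −sin λ·ΔX + cos λ·ΔY = −(-0.324916)·(-524) + (0.945743)·(-174) = -334.82 m.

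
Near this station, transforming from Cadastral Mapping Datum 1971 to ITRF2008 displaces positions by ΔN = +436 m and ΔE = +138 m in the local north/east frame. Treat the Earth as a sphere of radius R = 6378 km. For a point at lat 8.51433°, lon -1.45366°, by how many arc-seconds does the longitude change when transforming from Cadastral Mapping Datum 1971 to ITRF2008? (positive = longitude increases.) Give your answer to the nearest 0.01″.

Δλ = 4.51″

At latitude 8.51433°, cos φ = 0.988979.
One radian of longitude at latitude φ spans R cos φ, so Δλ = ΔE / (R cos φ) = 138.0 / (6378000 × 0.988979) = 2.1878e-05 rad = 4.513″.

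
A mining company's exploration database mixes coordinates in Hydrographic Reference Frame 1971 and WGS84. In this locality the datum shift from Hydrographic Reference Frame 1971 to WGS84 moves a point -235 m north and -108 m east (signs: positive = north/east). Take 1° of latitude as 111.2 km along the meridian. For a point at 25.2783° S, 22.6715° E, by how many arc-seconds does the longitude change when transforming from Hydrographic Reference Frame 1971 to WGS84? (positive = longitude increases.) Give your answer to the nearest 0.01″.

Δλ = -3.87″

At latitude -25.2783°, cos φ = 0.904244.
1° of longitude at this latitude = 111.2 × cos φ = 100.55 km, so Δλ = -108.0 / 100552.0 = -0.0010741° = -3.867″.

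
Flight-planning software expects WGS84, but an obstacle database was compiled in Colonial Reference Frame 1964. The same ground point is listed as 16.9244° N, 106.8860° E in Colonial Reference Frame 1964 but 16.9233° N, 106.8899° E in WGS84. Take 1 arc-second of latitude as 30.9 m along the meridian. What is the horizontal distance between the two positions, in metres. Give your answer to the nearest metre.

433 m

Δφ = 16.9233° − 16.9244° = -0.0011°; Δλ = 106.8899° − 106.8860° = +0.0039°.
1° of latitude = 3600 × 30.90 = 111240 m.
ΔN = Δφ × 111240 = -122.4 m; ΔE = Δλ × 111240 × cos(16.9244°) = +0.0039 × 111240 × 0.956690 = 415.0 m.
Distance = √(ΔE² + ΔN²) = √(415.0² + (-122.4)²) = 432.7 m.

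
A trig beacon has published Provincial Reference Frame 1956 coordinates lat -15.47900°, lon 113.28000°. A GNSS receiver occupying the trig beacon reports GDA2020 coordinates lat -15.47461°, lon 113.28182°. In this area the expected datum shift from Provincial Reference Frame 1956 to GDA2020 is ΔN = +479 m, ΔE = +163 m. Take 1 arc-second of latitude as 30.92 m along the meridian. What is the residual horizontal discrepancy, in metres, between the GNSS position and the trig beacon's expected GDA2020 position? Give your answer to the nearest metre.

34 m

Observed coordinate differences: Δφ = +0.00439°, Δλ = +0.00182°.
Converting to metres (1° lat = 111312 m, cos φ = 0.963728): observed ΔN = 488.7 m, observed ΔE = 195.2 m.
Subtracting the expected shift leaves a residual of 488.7 − (479) = 9.7 m north and 195.2 − (163) = 32.2 m east.
Residual distance = √(9.7² + 32.2²) = 33.7 m.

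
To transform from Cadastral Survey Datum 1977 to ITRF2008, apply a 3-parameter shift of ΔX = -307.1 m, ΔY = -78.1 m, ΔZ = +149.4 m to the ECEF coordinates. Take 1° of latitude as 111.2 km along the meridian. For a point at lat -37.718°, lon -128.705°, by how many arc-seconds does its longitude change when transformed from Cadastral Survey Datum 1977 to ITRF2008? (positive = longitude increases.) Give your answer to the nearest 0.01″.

Δλ = -7.81″

sin φ = -0.611776, cos φ = 0.791031, sin λ = -0.780376, cos λ = -0.625311.
East component: ΔE = −sin λ·ΔX + cos λ·ΔY = −(-0.780376)(-307.1) + (-0.625311)(-78.1) = -190.82 m.
1° of latitude spans 111200 m; at latitude φ, 1° of longitude spans that × cos φ = 87962.7 m, so Δλ = -190.82 / 87962.7 × 3600 = -7.809″.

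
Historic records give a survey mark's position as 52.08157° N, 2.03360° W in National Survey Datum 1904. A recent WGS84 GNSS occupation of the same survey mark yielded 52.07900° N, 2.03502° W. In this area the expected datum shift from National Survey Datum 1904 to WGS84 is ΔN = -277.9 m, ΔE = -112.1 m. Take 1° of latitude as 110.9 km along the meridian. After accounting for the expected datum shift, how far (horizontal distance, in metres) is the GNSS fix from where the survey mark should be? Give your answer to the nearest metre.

17 m

Observed coordinate differences: Δφ = -0.00257°, Δλ = -0.00142°.
Converting to metres (1° lat = 110900 m, cos φ = 0.614539): observed ΔN = -285.0 m, observed ΔE = -96.8 m.
Subtracting the expected shift leaves a residual of -285.0 − (-277.9) = -7.1 m north and -96.8 − (-112.1) = 15.3 m east.
Residual distance = √((-7.1)² + 15.3²) = 16.9 m.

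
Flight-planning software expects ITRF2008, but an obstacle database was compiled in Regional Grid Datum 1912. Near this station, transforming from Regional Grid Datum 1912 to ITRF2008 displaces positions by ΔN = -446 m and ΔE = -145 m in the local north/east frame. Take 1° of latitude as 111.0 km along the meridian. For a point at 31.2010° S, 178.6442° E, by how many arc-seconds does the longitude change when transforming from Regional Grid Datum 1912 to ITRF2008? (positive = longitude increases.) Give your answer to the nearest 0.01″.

Δλ = -5.50″

At latitude -31.2010°, cos φ = 0.855355.
1° of longitude at this latitude = 111.0 × cos φ = 94.94 km, so Δλ = -145.0 / 94944.4 = -0.0015272° = -5.498″.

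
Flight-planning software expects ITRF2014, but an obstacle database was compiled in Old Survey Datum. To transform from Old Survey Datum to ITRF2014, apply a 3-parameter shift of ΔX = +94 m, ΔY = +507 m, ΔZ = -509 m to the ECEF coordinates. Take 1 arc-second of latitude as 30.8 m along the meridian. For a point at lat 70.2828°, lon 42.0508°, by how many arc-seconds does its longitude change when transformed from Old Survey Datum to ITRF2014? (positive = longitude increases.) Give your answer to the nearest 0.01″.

sin φ = 0.941369, cos φ = 0.337378, sin λ = 0.669789, cos λ = 0.742551.
East component: ΔE = −sin λ·ΔX + cos λ·ΔY = −(0.669789)(94) + (0.742551)(507) = 313.51 m.
1° of latitude spans 3600 × 30.80 = 110880 m; at latitude φ, 1° of longitude spans that × cos φ = 37408.5 m, so Δλ = 313.51 / 37408.5 × 3600 = 30.171″.

Δλ = 30.17″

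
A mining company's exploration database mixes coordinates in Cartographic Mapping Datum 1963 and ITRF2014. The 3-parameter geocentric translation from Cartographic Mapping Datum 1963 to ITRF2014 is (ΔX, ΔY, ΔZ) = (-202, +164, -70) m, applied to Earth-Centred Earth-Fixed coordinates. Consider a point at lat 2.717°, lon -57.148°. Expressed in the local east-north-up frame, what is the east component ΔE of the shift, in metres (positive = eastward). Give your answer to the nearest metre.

ΔE = -81 m

At φ = 2.717°, λ = -57.148°: sin φ = 0.047403, cos φ = 0.998876, sin λ = -0.840075, cos λ = 0.542471.
ΔE = −sin λ·ΔX + cos λ·ΔY = −(-0.840075)·(-202) + (0.542471)·(164) = -80.73 m.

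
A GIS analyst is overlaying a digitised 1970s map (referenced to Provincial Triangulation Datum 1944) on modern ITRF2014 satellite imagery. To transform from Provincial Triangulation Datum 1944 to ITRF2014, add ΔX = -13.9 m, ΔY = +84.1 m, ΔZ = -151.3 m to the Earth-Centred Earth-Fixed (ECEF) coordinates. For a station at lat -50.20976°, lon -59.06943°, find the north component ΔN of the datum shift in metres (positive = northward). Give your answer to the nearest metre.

ΔN = -158 m

The local north axis is (−sin φ cos λ, −sin φ sin λ, cos φ), giving ΔN = -5.490 − 55.432 − 96.829 = -157.75 m.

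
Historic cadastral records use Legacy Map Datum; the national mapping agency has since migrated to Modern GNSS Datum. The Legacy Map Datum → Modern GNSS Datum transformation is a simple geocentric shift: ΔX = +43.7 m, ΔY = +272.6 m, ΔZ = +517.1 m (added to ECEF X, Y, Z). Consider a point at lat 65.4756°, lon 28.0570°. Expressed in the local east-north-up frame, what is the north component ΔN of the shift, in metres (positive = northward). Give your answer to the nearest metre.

The local north axis is (−sin φ cos λ, −sin φ sin λ, cos φ), giving ΔN = -35.085 − 116.650 + 214.638 = 62.90 m.

ΔN = 63 m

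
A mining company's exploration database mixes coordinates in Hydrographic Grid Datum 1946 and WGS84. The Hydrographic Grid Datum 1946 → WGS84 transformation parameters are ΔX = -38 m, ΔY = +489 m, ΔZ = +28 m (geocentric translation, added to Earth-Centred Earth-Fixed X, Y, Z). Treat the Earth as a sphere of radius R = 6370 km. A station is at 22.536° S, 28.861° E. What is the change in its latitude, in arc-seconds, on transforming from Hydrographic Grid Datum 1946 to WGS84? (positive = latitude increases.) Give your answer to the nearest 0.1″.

sin φ = -0.383264, cos φ = 0.923639, sin λ = 0.482686, cos λ = 0.875793.
North component: ΔN = −sin φ cos λ·ΔX − sin φ sin λ·ΔY + cos φ·ΔZ = −(-0.383264)(0.875793)(-38) − (-0.383264)(0.482686)(489) + (0.923639)(28) = 103.57 m.
1° of latitude spans πR/180 = 111177 m, so Δφ = 103.57 / 111177 × 3600 = 3.354″.

Δφ = 3.4″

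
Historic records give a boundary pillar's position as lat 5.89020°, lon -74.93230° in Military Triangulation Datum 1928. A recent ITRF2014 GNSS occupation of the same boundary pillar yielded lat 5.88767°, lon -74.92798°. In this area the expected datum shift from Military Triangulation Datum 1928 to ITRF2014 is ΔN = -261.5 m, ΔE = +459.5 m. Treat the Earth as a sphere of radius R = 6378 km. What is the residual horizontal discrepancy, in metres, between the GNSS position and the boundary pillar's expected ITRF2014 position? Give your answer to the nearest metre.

Observed coordinate differences: Δφ = -0.00253°, Δλ = +0.00432°.
Converting to metres (1° lat = 111317 m, cos φ = 0.994720): observed ΔN = -281.6 m, observed ΔE = 478.4 m.
Subtracting the expected shift leaves a residual of -281.6 − (-261.5) = -20.1 m north and 478.4 − (459.5) = 18.9 m east.
Residual distance = √((-20.1)² + 18.9²) = 27.6 m.

28 m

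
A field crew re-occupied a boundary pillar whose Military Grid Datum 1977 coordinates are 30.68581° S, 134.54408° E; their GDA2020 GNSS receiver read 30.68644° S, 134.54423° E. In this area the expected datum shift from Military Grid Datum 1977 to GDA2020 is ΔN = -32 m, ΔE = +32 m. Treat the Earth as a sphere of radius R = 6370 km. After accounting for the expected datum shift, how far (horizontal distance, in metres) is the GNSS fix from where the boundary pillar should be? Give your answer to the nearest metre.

Observed coordinate differences: Δφ = -0.00063°, Δλ = +0.00015°.
Converting to metres (1° lat = 111177 m, cos φ = 0.859979): observed ΔN = -70.0 m, observed ΔE = 14.3 m.
Subtracting the expected shift leaves a residual of -70.0 − (-32) = -38.0 m north and 14.3 − (32) = -17.7 m east.
Residual distance = √((-38.0)² + (-17.7)²) = 41.9 m.

42 m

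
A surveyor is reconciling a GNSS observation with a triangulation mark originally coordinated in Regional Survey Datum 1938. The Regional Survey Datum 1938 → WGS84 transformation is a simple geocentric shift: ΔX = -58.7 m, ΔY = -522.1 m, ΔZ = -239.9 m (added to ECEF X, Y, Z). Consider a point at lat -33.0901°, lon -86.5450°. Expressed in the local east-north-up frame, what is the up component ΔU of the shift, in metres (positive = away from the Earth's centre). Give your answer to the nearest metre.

At φ = -33.0901°, λ = -86.5450°: sin φ = -0.545957, cos φ = 0.837813, sin λ = -0.998182, cos λ = 0.060265.
ΔU = cos φ cos λ·ΔX + cos φ sin λ·ΔY + sin φ·ΔZ = (0.837813)(0.060265)(-58.7) + (0.837813)(-0.998182)(-522.1) + (-0.545957)(-239.9) = 564.64 m.

ΔU = 565 m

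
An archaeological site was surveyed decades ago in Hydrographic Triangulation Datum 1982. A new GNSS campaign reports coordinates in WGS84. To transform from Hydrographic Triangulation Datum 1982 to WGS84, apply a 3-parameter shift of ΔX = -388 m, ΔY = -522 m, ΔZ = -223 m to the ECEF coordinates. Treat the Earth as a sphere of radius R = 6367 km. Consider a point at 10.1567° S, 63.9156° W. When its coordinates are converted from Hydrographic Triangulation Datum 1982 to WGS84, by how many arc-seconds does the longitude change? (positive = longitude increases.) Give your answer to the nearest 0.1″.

Δλ = -19.0″

sin φ = -0.176341, cos φ = 0.984329, sin λ = -0.898147, cos λ = 0.439695.
East component: ΔE = −sin λ·ΔX + cos λ·ΔY = −(-0.898147)(-388) + (0.439695)(-522) = -578.00 m.
1° of latitude spans πR/180 = 111125 m; at latitude φ, 1° of longitude spans that × cos φ = 109383.7 m, so Δλ = -578.00 / 109383.7 × 3600 = -19.023″.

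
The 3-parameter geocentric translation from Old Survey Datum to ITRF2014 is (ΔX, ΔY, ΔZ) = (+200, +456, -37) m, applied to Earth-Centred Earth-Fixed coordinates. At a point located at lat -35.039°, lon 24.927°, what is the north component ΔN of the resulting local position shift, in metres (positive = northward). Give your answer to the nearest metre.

ΔN = 184 m

The local north axis is (−sin φ cos λ, −sin φ sin λ, cos φ), giving ΔN = 104.130 + 110.341 − 30.294 = 184.18 m.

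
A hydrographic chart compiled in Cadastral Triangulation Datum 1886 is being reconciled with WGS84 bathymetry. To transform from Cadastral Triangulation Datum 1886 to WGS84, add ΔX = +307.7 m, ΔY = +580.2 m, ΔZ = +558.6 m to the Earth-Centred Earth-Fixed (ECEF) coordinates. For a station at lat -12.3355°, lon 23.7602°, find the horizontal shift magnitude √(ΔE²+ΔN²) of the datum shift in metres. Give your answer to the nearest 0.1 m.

The local east axis at (φ, λ) is (−sin λ, cos λ, 0), so ΔE = −sin(23.7602°)·307.7 + cos(23.7602°)·580.2 = 407.05 m.
The local north axis is (−sin φ cos λ, −sin φ sin λ, cos φ), giving ΔN = 60.164 + 49.941 + 545.704 = 655.81 m.
Horizontal magnitude = √(ΔE² + ΔN²) = √(407.05² + 655.81²) = 771.86 m.

771.9 m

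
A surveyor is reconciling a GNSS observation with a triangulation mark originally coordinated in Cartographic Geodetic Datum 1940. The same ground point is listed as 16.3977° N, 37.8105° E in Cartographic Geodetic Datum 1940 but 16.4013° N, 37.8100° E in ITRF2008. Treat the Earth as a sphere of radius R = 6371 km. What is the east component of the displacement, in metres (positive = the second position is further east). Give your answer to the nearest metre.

Δφ = 16.4013° − 16.3977° = +0.0036°; Δλ = 37.8100° − 37.8105° = -0.0005°.
1° along a meridian = πR/180 = 111195 m.
ΔN = Δφ × 111195 = 400.3 m; ΔE = Δλ × 111195 × cos(16.3977°) = -0.0005 × 111195 × 0.959325 = -53.3 m.

ΔE = -53 m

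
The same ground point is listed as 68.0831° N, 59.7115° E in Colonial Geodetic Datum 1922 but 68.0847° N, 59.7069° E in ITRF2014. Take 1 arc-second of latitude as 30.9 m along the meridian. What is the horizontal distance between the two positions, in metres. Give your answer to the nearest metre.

Δφ = 68.0847° − 68.0831° = +0.0016°; Δλ = 59.7069° − 59.7115° = -0.0046°.
1° of latitude = 3600 × 30.90 = 111240 m.
ΔN = Δφ × 111240 = 178.0 m; ΔE = Δλ × 111240 × cos(68.0831°) = -0.0046 × 111240 × 0.373261 = -191.0 m.
Distance = √(ΔE² + ΔN²) = √((-191.0)² + 178.0²) = 261.1 m.

261 m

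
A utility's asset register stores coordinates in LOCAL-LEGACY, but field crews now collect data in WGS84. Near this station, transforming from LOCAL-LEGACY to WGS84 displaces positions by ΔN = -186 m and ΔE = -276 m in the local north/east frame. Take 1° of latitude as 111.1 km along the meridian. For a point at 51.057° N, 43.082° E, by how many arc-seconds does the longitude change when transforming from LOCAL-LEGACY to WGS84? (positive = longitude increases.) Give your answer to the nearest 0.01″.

Δλ = -14.23″

At latitude 51.057°, cos φ = 0.628547.
1° of longitude at this latitude = 111.1 × cos φ = 69.83 km, so Δλ = -276.0 / 69831.6 = -0.0039524° = -14.229″.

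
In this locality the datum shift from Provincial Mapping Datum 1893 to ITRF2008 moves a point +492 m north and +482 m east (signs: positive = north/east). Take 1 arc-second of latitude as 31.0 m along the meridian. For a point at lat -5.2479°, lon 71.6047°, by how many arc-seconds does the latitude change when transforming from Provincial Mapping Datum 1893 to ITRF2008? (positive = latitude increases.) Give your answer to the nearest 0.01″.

Δφ = 15.87″

1″ of latitude = 31.00 m, so Δφ = 492.0 / 31.00 = 15.871″.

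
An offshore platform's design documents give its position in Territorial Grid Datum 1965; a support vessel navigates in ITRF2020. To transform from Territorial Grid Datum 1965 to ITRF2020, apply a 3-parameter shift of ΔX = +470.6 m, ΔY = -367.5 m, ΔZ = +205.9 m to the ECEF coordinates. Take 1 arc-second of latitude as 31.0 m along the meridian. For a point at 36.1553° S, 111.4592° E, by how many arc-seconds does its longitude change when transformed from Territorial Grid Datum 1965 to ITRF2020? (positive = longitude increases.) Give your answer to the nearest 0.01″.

Δλ = -12.13″

sin φ = -0.589976, cos φ = 0.807421, sin λ = 0.930678, cos λ = -0.365839.
East component: ΔE = −sin λ·ΔX + cos λ·ΔY = −(0.930678)(470.6) + (-0.365839)(-367.5) = -303.53 m.
1° of latitude spans 3600 × 31.00 = 111600 m; at latitude φ, 1° of longitude spans that × cos φ = 90108.2 m, so Δλ = -303.53 / 90108.2 × 3600 = -12.127″.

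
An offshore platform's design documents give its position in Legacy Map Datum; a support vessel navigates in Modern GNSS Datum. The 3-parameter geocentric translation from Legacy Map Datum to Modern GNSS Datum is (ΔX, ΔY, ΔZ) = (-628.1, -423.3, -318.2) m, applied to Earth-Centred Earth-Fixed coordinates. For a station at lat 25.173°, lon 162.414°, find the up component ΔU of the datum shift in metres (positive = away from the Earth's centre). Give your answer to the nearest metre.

ΔU = 291 m

At φ = 25.173°, λ = 162.414°: sin φ = 0.425353, cos φ = 0.905028, sin λ = 0.302137, cos λ = -0.953265.
ΔU = cos φ cos λ·ΔX + cos φ sin λ·ΔY + sin φ·ΔZ = (0.905028)(-0.953265)(-628.1) + (0.905028)(0.302137)(-423.3) + (0.425353)(-318.2) = 290.79 m.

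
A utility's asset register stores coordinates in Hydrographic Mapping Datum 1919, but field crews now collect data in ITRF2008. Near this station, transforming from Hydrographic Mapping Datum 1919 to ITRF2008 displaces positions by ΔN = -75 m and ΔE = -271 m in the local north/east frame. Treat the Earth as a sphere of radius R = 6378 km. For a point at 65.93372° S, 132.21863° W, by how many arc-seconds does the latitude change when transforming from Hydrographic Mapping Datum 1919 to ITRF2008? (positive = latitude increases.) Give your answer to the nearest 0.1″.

Δφ = -2.4″

On a sphere of radius R, 1 rad of latitude = R, so Δφ = ΔN / R = -75.0 / 6378000 = -1.1759e-05 rad = -2.426″.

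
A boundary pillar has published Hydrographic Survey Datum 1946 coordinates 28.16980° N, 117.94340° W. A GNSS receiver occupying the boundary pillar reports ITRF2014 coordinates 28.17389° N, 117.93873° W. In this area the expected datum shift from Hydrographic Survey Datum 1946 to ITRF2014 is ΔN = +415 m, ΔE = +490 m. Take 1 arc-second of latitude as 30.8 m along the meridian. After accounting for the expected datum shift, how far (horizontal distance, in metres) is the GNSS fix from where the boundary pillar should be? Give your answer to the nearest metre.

51 m

Observed coordinate differences: Δφ = +0.00409°, Δλ = +0.00467°.
Converting to metres (1° lat = 110880 m, cos φ = 0.881552): observed ΔN = 453.5 m, observed ΔE = 456.5 m.
Subtracting the expected shift leaves a residual of 453.5 − (415) = 38.5 m north and 456.5 − (490) = -33.5 m east.
Residual distance = √(38.5² + (-33.5)²) = 51.0 m.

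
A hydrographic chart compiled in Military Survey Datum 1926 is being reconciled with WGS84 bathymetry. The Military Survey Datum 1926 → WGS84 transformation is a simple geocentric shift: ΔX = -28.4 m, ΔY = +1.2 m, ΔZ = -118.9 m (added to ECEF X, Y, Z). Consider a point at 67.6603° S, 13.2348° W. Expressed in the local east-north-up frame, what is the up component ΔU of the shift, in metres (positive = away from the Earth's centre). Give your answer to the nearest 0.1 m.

ΔU = 99.4 m

The local up (radial) axis is (cos φ cos λ, cos φ sin λ, sin φ), giving ΔU = -10.508 − 0.104 + 109.976 = 99.36 m.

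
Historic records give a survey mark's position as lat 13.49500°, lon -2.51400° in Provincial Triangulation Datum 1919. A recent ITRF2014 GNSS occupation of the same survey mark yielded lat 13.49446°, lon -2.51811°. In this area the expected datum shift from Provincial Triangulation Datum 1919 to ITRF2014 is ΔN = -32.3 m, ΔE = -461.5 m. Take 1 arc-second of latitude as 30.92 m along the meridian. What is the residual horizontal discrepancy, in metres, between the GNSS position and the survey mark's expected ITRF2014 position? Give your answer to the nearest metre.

32 m

Observed coordinate differences: Δφ = -0.00054°, Δλ = -0.00411°.
Converting to metres (1° lat = 111312 m, cos φ = 0.972390): observed ΔN = -60.1 m, observed ΔE = -444.9 m.
Subtracting the expected shift leaves a residual of -60.1 − (-32.3) = -27.8 m north and -444.9 − (-461.5) = 16.6 m east.
Residual distance = √((-27.8)² + 16.6²) = 32.4 m.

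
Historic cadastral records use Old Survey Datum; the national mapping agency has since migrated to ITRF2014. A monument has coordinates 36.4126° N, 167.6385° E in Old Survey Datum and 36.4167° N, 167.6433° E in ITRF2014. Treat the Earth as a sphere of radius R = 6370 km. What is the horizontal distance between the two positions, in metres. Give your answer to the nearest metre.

626 m

Δφ = 36.4167° − 36.4126° = +0.0041°; Δλ = 167.6433° − 167.6385° = +0.0048°.
1° along a meridian = πR/180 = 111177 m.
ΔN = Δφ × 111177 = 455.8 m; ΔE = Δλ × 111177 × cos(36.4126°) = +0.0048 × 111177 × 0.804763 = 429.5 m.
Distance = √(ΔE² + ΔN²) = √(429.5² + 455.8²) = 626.3 m.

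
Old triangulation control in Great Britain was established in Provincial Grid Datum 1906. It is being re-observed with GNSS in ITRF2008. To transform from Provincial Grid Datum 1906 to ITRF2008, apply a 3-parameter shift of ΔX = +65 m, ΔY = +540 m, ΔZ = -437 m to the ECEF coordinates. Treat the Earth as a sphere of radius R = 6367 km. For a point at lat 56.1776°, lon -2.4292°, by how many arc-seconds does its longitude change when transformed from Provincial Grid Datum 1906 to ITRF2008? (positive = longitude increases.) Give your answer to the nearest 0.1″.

Δλ = 31.6″

sin φ = 0.830767, cos φ = 0.556620, sin λ = -0.042385, cos λ = 0.999101.
East component: ΔE = −sin λ·ΔX + cos λ·ΔY = −(-0.042385)(65) + (0.999101)(540) = 542.27 m.
1° of latitude spans πR/180 = 111125 m; at latitude φ, 1° of longitude spans that × cos φ = 61854.5 m, so Δλ = 542.27 / 61854.5 × 3600 = 31.561″.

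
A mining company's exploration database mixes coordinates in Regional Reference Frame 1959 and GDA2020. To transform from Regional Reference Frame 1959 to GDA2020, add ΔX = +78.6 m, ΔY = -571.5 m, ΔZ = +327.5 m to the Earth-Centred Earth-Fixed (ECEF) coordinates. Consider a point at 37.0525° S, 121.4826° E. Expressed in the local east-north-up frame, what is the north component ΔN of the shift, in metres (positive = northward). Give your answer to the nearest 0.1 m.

At φ = -37.0525°, λ = 121.4826°: sin φ = -0.602547, cos φ = 0.798084, sin λ = 0.852799, cos λ = -0.522240.
ΔN = −sin φ cos λ·ΔX − sin φ sin λ·ΔY + cos φ·ΔZ = −(-0.602547)(-0.522240)(78.6) − (-0.602547)(0.852799)(-571.5) + (0.798084)(327.5) = -57.03 m.

ΔN = -57.0 m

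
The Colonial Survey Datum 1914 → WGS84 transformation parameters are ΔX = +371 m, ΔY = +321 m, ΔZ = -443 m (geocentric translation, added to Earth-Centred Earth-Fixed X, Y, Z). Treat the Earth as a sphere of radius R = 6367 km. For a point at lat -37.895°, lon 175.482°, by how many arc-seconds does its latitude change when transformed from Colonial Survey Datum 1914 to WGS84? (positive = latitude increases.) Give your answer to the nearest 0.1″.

Δφ = -18.2″

sin φ = -0.614216, cos φ = 0.789138, sin λ = 0.078772, cos λ = -0.996893.
North component: ΔN = −sin φ cos λ·ΔX − sin φ sin λ·ΔY + cos φ·ΔZ = −(-0.614216)(-0.996893)(371) − (-0.614216)(0.078772)(321) + (0.789138)(-443) = -561.22 m.
1° of latitude spans πR/180 = 111125 m, so Δφ = -561.22 / 111125 × 3600 = -18.181″.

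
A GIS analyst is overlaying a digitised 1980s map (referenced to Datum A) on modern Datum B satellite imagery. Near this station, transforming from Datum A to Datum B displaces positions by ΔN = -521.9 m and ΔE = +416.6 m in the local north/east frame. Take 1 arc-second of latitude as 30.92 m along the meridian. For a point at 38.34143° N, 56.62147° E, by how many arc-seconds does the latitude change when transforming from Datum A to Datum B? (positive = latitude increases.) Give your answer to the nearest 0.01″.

1″ of latitude = 30.92 m, so Δφ = -521.9 / 30.92 = -16.879″.

Δφ = -16.88″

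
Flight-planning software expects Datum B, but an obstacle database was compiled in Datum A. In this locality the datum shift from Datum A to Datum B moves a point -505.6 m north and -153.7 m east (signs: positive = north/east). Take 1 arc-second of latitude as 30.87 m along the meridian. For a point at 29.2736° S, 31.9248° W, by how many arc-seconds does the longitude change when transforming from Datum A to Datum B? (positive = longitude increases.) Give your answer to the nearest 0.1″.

At latitude -29.2736°, cos φ = 0.872295.
1″ of longitude at this latitude = 30.87 × cos φ = 26.9277 m, so Δλ = -153.7 / 26.9277 = -5.708″.

Δλ = -5.7″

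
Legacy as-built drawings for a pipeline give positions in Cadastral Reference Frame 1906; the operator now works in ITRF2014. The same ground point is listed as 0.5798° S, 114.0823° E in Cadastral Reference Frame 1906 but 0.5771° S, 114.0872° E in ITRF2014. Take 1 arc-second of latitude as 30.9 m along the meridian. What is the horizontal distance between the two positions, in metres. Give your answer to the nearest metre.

622 m

Δφ = -0.5771° − -0.5798° = +0.0027°; Δλ = 114.0872° − 114.0823° = +0.0049°.
1° of latitude = 3600 × 30.90 = 111240 m.
ΔN = Δφ × 111240 = 300.3 m; ΔE = Δλ × 111240 × cos(-0.5798°) = +0.0049 × 111240 × 0.999949 = 545.0 m.
Distance = √(ΔE² + ΔN²) = √(545.0² + 300.3²) = 622.3 m.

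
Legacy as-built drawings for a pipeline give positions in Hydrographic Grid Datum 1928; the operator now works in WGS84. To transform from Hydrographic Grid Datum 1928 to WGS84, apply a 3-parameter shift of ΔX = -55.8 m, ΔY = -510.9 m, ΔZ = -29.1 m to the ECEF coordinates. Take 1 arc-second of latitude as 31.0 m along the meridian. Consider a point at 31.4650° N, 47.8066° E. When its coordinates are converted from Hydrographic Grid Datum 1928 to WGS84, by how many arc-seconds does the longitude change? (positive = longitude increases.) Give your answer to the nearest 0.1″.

sin φ = 0.521978, cos φ = 0.852959, sin λ = 0.740882, cos λ = 0.671635.
East component: ΔE = −sin λ·ΔX + cos λ·ΔY = −(0.740882)(-55.8) + (0.671635)(-510.9) = -301.80 m.
1° of latitude spans 3600 × 31.00 = 111600 m; at latitude φ, 1° of longitude spans that × cos φ = 95190.2 m, so Δλ = -301.80 / 95190.2 × 3600 = -11.414″.

Δλ = -11.4″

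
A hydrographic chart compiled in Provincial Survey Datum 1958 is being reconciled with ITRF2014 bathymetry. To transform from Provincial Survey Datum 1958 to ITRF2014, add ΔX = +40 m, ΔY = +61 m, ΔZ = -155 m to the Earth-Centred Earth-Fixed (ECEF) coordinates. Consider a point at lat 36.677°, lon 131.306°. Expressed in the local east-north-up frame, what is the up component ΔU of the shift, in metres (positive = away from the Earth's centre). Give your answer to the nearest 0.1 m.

At φ = 36.677°, λ = 131.306°: sin φ = 0.597303, cos φ = 0.802015, sin λ = 0.751195, cos λ = -0.660080.
ΔU = cos φ cos λ·ΔX + cos φ sin λ·ΔY + sin φ·ΔZ = (0.802015)(-0.660080)(40) + (0.802015)(0.751195)(61) + (0.597303)(-155) = -77.01 m.

ΔU = -77.0 m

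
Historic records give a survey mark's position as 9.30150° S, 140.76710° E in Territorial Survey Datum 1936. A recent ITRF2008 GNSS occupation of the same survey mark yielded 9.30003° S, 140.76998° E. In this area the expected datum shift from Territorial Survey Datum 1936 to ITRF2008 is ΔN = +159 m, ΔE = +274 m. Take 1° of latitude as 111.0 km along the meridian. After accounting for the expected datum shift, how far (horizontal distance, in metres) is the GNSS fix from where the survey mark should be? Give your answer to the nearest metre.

42 m

Observed coordinate differences: Δφ = +0.00147°, Δλ = +0.00288°.
Converting to metres (1° lat = 111000 m, cos φ = 0.986851): observed ΔN = 163.2 m, observed ΔE = 315.5 m.
Subtracting the expected shift leaves a residual of 163.2 − (159) = 4.2 m north and 315.5 − (274) = 41.5 m east.
Residual distance = √(4.2² + 41.5²) = 41.7 m.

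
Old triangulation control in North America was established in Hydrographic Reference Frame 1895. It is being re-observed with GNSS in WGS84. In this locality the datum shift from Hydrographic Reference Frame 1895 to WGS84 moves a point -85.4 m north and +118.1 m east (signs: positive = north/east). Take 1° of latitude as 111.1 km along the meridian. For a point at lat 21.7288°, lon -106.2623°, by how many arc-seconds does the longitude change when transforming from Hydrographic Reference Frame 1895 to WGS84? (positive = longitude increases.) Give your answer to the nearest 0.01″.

Δλ = 4.12″

At latitude 21.7288°, cos φ = 0.928947.
1° of longitude at this latitude = 111.1 × cos φ = 103.21 km, so Δλ = 118.1 / 103206.0 = 0.0011443° = 4.120″.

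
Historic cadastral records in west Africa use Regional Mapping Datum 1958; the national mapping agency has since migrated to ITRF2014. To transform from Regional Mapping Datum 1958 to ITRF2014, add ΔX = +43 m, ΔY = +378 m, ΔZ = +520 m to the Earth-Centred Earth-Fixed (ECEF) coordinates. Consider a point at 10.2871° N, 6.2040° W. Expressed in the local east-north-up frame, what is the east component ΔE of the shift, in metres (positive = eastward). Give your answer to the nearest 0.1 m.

The local east axis at (φ, λ) is (−sin λ, cos λ, 0), so ΔE = −sin(-6.2040°)·43 + cos(-6.2040°)·378 = 380.43 m.

ΔE = 380.4 m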